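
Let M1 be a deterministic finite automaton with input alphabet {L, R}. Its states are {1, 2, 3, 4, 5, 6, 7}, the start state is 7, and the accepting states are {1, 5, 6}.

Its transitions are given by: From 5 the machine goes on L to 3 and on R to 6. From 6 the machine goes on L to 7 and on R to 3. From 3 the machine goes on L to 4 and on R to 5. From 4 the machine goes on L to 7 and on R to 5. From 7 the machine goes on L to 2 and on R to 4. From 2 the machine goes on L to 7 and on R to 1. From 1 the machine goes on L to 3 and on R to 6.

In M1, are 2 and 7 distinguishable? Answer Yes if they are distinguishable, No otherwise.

Yes

All states are reachable from the start state.
P0 = {1,5,6} | {2,3,4,7}.
Split {1,5,6} by δ(·,R) → {1,5} and {6}.
Split {2,3,4,7} by δ(·,R) → {2,3,4} and {7}.
On input L, block {2,3,4} splits into {2,4} and {3}.
The partition is now stable with 5 blocks: {1,5} | {2,4} | {6} | {7} | {3}.
2 and 7 end up in different blocks, so they are distinguishable. For instance, the string 'R' is accepted from only 2.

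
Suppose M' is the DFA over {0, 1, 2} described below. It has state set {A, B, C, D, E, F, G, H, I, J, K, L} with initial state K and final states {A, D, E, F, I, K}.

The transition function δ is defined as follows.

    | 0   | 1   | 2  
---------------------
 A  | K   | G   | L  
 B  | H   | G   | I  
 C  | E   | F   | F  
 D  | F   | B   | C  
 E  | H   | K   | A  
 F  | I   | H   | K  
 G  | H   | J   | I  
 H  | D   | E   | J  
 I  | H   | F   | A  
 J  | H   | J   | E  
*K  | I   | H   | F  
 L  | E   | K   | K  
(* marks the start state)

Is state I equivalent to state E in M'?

All states are reachable from the start state.
Initial partition by acceptance: {A,D,E,F,I,K} | {B,C,G,H,J,L}.
On input 0, block {A,D,E,F,I,K} splits into {A,D,F,K} and {E,I}.
Refine {A,D,F,K} on symbol 0: members go to different blocks, giving {A,D} and {F,K}.
On input 0, block {B,C,G,H,J,L} splits into {B,G,J} and {C,L} and {H}.
No further refinement is possible. Final partition (6 blocks): {A,D} | {B,G,J} | {E,I} | {F,K} | {C,L} | {H}.
I and E lie in the same block of the stable partition, so they are equivalent — no string distinguishes them.

Yes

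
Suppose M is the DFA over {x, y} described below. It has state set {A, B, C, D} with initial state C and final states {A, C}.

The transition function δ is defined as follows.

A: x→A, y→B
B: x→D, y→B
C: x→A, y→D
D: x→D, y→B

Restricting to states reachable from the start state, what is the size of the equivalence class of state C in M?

2

Every state is reachable, so we keep all 4.
P0 = {A,C} | {B,D}.
The partition is now stable with 2 blocks: {A,C} | {B,D}.
State C belongs to the block {A,C}, which has 2 states.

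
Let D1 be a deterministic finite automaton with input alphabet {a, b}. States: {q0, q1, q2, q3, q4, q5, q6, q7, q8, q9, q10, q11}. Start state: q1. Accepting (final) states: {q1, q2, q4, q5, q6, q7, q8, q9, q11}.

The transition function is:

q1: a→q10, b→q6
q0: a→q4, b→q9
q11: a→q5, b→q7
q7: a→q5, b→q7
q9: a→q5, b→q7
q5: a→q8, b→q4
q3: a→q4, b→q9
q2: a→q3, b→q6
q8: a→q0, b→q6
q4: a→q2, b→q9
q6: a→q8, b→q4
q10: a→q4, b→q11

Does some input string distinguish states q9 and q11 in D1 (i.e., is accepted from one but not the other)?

P0 = {q1,q2,q4,q5,q6,q7,q8,q9,q11} | {q0,q3,q10}.
Split {q1,q2,q4,q5,q6,q7,q8,q9,q11} by δ(·,a) → {q4,q5,q6,q7,q9,q11} and {q1,q2,q8}.
On input a, block {q4,q5,q6,q7,q9,q11} splits into {q4,q5,q6} and {q7,q9,q11}.
On input b, block {q4,q5,q6} splits into {q5,q6} and {q4}.
No further refinement is possible. Final partition (5 blocks): {q5,q6} | {q0,q3,q10} | {q1,q2,q8} | {q7,q9,q11} | {q4}.
q9 and q11 lie in the same block of the stable partition, so they are equivalent — no string distinguishes them.

No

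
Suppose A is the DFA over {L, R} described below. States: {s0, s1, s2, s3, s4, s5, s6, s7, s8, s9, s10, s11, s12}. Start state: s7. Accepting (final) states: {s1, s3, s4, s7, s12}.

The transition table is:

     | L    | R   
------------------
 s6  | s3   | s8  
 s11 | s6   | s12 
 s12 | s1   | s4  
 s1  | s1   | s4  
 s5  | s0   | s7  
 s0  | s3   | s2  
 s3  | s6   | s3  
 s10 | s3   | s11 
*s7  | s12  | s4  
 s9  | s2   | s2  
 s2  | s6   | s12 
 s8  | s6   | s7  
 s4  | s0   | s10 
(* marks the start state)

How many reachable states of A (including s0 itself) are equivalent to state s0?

First remove the unreachable states {s5,s9}; 11 states remain.
Initial partition by acceptance: {s1,s3,s4,s7,s12} | {s0,s2,s6,s8,s10,s11}.
Split {s1,s3,s4,s7,s12} by δ(·,L) → {s1,s7,s12} and {s3,s4}.
Split {s0,s2,s6,s8,s10,s11} by δ(·,L) → {s0,s6,s10} and {s2,s8,s11}.
Refine {s3,s4} on symbol R: members go to different blocks, giving {s3} and {s4}.
Stable partition: {s1,s7,s12} | {s0,s6,s10} | {s3} | {s2,s8,s11} | {s4} — 5 equivalence classes.
State s0 belongs to the block {s0,s6,s10}, which has 3 states.

3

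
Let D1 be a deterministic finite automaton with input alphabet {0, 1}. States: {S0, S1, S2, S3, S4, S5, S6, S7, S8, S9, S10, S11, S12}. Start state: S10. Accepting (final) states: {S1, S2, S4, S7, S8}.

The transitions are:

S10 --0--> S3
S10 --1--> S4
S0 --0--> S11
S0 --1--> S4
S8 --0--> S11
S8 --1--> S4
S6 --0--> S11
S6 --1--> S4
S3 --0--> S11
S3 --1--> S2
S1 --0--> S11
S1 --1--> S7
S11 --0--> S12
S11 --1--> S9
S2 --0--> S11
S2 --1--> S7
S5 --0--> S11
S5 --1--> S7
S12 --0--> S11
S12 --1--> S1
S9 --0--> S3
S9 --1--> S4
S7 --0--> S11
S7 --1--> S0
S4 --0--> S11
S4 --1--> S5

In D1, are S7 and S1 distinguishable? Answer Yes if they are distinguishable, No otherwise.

Reachable states from the start: {S0,S1,S2,S3,S4,S5,S7,S9,S10,S11,S12}. Unreachable: {S6,S8} — drop them.
Start with accepting vs non-accepting: {S1,S2,S4,S7} | {S0,S3,S5,S9,S10,S11,S12}.
On input 1, block {S1,S2,S4,S7} splits into {S1,S2} and {S4,S7}.
On input 1, block {S0,S3,S5,S9,S10,S11,S12} splits into {S0,S5,S9,S10} and {S3,S12} and {S11}.
Refine {S0,S5,S9,S10} on symbol 0: members go to different blocks, giving {S0,S5} and {S9,S10}.
The partition is now stable with 6 blocks: {S1,S2} | {S0,S5} | {S4,S7} | {S3,S12} | {S11} | {S9,S10}.
S7 and S1 end up in different blocks, so they are distinguishable. For instance, the string '1' is accepted from only S1.

Yes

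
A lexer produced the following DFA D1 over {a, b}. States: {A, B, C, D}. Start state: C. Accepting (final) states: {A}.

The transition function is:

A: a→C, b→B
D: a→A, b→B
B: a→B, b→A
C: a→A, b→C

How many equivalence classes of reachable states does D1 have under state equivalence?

Reachable states from the start: {A,B,C}. Unreachable: {D} — drop them.
Initial partition by acceptance: {A} | {B,C}.
On input a, block {B,C} splits into {B} and {C}.
No further refinement is possible. Final partition (3 blocks): {A} | {B} | {C}.

3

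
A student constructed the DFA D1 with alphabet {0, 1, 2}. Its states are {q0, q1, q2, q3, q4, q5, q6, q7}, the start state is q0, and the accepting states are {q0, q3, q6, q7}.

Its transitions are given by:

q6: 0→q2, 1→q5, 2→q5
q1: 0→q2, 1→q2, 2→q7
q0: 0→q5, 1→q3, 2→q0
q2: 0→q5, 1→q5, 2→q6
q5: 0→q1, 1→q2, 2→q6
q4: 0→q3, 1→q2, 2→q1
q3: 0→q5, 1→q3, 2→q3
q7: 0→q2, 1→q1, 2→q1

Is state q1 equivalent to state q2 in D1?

Yes

States {q4} cannot be reached from the start state, so discard them.
Start with accepting vs non-accepting: {q0,q3,q6,q7} | {q1,q2,q5}.
On input 1, block {q0,q3,q6,q7} splits into {q0,q3} and {q6,q7}.
No further refinement is possible. Final partition (3 blocks): {q0,q3} | {q1,q2,q5} | {q6,q7}.
q1 and q2 lie in the same block of the stable partition, so they are equivalent — no string distinguishes them.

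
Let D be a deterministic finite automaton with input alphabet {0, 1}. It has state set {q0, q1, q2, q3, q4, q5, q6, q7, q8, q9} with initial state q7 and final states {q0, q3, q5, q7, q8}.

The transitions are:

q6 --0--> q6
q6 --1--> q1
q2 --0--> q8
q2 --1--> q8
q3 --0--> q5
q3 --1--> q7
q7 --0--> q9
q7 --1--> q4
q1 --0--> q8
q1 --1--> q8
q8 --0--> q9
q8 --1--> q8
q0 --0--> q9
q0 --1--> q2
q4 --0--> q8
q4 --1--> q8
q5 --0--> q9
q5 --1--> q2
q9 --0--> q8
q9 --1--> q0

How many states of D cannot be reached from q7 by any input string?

Starting at q7 and following transitions, the reachable set is {q0, q2, q4, q7, q8, q9}. That leaves q1, q3, q5, q6 unreachable — 4 in total.

4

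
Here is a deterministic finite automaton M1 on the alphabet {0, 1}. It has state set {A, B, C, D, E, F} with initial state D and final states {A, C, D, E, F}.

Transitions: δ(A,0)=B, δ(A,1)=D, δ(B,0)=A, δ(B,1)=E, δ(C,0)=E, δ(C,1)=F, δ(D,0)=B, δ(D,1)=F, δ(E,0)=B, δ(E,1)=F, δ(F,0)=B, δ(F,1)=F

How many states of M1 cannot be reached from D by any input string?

1

BFS from D reaches {A, B, D, E, F}; the 1 state(s) C are never visited.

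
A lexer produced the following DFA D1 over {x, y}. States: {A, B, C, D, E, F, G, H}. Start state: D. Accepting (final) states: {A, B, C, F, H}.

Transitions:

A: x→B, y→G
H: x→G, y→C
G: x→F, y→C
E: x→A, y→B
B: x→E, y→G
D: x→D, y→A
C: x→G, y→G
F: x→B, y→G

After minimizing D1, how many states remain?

4

States {H} cannot be reached from the start state, so discard them.
Initial partition by acceptance: {A,B,C,F} | {D,E,G}.
Refine {A,B,C,F} on symbol x: members go to different blocks, giving {A,F} and {B,C}.
Split {D,E,G} by δ(·,x) → {E,G} and {D}.
No further refinement is possible. Final partition (4 blocks): {A,F} | {E,G} | {B,C} | {D}.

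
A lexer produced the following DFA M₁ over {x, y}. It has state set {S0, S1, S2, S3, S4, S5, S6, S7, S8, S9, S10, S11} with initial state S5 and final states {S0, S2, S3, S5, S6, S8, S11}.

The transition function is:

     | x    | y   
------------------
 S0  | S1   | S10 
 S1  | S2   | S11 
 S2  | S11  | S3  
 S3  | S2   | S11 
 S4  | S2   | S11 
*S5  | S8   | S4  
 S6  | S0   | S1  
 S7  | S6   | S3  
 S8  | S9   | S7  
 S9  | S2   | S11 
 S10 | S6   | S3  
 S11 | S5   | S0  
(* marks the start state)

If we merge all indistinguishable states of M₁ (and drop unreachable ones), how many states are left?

Every state is reachable, so we keep all 12.
P0 = {S0,S2,S3,S5,S6,S8,S11} | {S1,S4,S7,S9,S10}.
Split {S0,S2,S3,S5,S6,S8,S11} by δ(·,x) → {S2,S3,S5,S6,S11} and {S0,S8}.
On input x, block {S2,S3,S5,S6,S11} splits into {S2,S3,S11} and {S5,S6}.
On input x, block {S2,S3,S11} splits into {S2,S3} and {S11}.
Split {S2,S3} by δ(·,x) → {S2} and {S3}.
Split {S1,S4,S7,S9,S10} by δ(·,x) → {S1,S4,S9} and {S7,S10}.
No further refinement is possible. Final partition (7 blocks): {S2} | {S1,S4,S9} | {S0,S8} | {S5,S6} | {S11} | {S3} | {S7,S10}.

7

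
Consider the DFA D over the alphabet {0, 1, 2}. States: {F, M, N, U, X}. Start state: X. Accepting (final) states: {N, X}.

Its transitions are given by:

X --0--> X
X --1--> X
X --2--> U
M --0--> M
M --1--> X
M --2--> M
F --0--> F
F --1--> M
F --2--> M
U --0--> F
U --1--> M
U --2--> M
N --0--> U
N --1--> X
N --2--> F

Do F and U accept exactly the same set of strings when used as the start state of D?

Reachable states from the start: {F,M,U,X}. Unreachable: {N} — drop them.
P0 = {X} | {F,M,U}.
Split {F,M,U} by δ(·,1) → {F,U} and {M}.
Stable partition: {X} | {F,U} | {M} — 3 equivalence classes.
F and U lie in the same block of the stable partition, so they are equivalent — no string distinguishes them.

Yes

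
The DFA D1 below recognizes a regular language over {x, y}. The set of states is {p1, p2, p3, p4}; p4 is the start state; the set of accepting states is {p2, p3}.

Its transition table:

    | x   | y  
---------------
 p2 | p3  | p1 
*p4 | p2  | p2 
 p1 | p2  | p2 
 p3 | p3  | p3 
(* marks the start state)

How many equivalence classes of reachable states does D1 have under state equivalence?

3

All states are reachable from the start state.
Initial partition by acceptance: {p2,p3} | {p1,p4}.
Refine {p2,p3} on symbol y: members go to different blocks, giving {p2} and {p3}.
The partition is now stable with 3 blocks: {p2} | {p1,p4} | {p3}.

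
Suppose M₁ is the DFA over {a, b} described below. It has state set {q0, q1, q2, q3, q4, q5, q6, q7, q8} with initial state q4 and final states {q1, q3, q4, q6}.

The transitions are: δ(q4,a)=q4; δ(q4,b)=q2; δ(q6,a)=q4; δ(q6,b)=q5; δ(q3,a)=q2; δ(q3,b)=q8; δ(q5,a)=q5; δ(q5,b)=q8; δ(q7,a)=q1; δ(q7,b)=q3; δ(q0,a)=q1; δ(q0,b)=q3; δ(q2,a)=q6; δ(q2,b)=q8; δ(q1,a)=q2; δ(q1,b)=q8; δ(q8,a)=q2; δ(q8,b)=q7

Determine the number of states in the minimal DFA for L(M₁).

7

Reachable states from the start: {q1,q2,q3,q4,q5,q6,q7,q8}. Unreachable: {q0} — drop them.
Initial partition by acceptance: {q1,q3,q4,q6} | {q2,q5,q7,q8}.
Refine {q1,q3,q4,q6} on symbol a: members go to different blocks, giving {q1,q3} and {q4,q6}.
Split {q2,q5,q7,q8} by δ(·,a) → {q5,q8} and {q2} and {q7}.
On input a, block {q5,q8} splits into {q5} and {q8}.
On input b, block {q4,q6} splits into {q4} and {q6}.
No further refinement is possible. Final partition (7 blocks): {q1,q3} | {q5} | {q4} | {q2} | {q7} | {q8} | {q6}.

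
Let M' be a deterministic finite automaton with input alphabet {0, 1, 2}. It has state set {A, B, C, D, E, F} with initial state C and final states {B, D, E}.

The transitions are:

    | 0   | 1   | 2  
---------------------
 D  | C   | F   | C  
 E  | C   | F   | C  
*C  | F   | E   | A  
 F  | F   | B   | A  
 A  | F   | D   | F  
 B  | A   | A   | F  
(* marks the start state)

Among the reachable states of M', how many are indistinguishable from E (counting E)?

Every state is reachable, so we keep all 6.
Initial partition by acceptance: {B,D,E} | {A,C,F}.
The partition is now stable with 2 blocks: {B,D,E} | {A,C,F}.
State E belongs to the block {B,D,E}, which has 3 states.

3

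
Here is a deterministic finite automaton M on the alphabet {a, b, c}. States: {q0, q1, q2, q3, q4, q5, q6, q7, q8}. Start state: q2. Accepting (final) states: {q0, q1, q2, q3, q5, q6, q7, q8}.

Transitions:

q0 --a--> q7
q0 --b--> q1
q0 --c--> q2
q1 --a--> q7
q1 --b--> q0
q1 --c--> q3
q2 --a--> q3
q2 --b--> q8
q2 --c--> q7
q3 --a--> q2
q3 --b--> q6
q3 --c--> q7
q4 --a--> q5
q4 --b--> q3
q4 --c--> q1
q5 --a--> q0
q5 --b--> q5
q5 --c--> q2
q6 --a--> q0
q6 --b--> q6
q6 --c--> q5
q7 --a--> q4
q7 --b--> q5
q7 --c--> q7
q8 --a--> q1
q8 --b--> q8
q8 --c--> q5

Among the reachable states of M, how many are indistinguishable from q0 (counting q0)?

Every state is reachable, so we keep all 9.
Start with accepting vs non-accepting: {q0,q1,q2,q3,q5,q6,q7,q8} | {q4}.
Split {q0,q1,q2,q3,q5,q6,q7,q8} by δ(·,a) → {q0,q1,q2,q3,q5,q6,q8} and {q7}.
Refine {q0,q1,q2,q3,q5,q6,q8} on symbol a: members go to different blocks, giving {q2,q3,q5,q6,q8} and {q0,q1}.
On input a, block {q2,q3,q5,q6,q8} splits into {q5,q6,q8} and {q2,q3}.
On input c, block {q5,q6,q8} splits into {q6,q8} and {q5}.
Stable partition: {q6,q8} | {q4} | {q7} | {q0,q1} | {q2,q3} | {q5} — 6 equivalence classes.
State q0 belongs to the block {q0,q1}, which has 2 states.

2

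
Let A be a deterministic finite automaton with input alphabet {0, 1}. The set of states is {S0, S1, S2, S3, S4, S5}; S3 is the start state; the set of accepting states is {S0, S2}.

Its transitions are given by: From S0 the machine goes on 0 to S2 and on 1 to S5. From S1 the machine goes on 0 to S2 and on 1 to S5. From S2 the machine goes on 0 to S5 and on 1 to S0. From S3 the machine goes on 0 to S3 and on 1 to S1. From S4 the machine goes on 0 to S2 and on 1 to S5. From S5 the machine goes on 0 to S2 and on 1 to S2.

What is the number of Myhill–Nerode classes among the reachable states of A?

Reachable states from the start: {S0,S1,S2,S3,S5}. Unreachable: {S4} — drop them.
Initial partition by acceptance: {S0,S2} | {S1,S3,S5}.
Split {S0,S2} by δ(·,0) → {S0} and {S2}.
Refine {S1,S3,S5} on symbol 0: members go to different blocks, giving {S1,S5} and {S3}.
Refine {S1,S5} on symbol 1: members go to different blocks, giving {S1} and {S5}.
Stable partition: {S0} | {S1} | {S2} | {S3} | {S5} — 5 equivalence classes.

5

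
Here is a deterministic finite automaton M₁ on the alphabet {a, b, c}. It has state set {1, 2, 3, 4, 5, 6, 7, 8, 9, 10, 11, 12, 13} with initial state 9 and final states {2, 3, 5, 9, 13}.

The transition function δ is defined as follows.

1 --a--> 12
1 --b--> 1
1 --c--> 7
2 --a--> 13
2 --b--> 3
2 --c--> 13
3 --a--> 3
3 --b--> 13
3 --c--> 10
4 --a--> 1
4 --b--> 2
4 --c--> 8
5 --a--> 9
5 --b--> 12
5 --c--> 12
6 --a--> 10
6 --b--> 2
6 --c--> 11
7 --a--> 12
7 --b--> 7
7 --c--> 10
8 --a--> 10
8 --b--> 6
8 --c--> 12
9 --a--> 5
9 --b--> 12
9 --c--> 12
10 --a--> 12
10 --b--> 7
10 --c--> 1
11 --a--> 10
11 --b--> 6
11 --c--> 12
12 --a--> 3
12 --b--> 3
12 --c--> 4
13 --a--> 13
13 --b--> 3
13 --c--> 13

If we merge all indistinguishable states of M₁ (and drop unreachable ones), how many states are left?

7

All states are reachable from the start state.
P0 = {2,3,5,9,13} | {1,4,6,7,8,10,11,12}.
Split {2,3,5,9,13} by δ(·,b) → {2,3,13} and {5,9}.
Split {2,3,13} by δ(·,c) → {2,13} and {3}.
Split {1,4,6,7,8,10,11,12} by δ(·,a) → {1,4,6,7,8,10,11} and {12}.
On input a, block {1,4,6,7,8,10,11} splits into {4,6,8,11} and {1,7,10}.
Split {4,6,8,11} by δ(·,b) → {4,6} and {8,11}.
Stable partition: {2,13} | {4,6} | {5,9} | {3} | {12} | {1,7,10} | {8,11} — 7 equivalence classes.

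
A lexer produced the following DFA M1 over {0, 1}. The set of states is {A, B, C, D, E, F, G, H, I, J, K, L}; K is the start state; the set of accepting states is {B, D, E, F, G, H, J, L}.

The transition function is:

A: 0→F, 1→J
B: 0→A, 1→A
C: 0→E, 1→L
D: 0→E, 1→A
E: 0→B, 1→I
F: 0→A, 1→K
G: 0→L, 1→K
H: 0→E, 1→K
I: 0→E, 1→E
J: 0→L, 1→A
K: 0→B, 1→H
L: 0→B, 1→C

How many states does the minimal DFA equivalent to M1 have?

5

Reachable states from the start: {A,B,C,E,F,H,I,J,K,L}. Unreachable: {D,G} — drop them.
Start with accepting vs non-accepting: {B,E,F,H,J,L} | {A,C,I,K}.
Split {B,E,F,H,J,L} by δ(·,0) → {E,H,J,L} and {B,F}.
Split {E,H,J,L} by δ(·,0) → {E,L} and {H,J}.
Split {A,C,I,K} by δ(·,0) → {A,K} and {C,I}.
The partition is now stable with 5 blocks: {E,L} | {A,K} | {B,F} | {H,J} | {C,I}.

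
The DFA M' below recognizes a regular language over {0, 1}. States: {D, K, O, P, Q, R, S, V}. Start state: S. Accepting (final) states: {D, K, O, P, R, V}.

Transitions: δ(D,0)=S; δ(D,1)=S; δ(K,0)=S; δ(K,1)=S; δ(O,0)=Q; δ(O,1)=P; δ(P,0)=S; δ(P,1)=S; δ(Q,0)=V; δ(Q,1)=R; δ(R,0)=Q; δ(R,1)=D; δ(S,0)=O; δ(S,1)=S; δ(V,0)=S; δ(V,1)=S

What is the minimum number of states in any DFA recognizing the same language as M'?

States {K} cannot be reached from the start state, so discard them.
Initial partition by acceptance: {D,O,P,R,V} | {Q,S}.
Split {D,O,P,R,V} by δ(·,1) → {D,P,V} and {O,R}.
Split {Q,S} by δ(·,0) → {S} and {Q}.
No further refinement is possible. Final partition (4 blocks): {D,P,V} | {S} | {O,R} | {Q}.

4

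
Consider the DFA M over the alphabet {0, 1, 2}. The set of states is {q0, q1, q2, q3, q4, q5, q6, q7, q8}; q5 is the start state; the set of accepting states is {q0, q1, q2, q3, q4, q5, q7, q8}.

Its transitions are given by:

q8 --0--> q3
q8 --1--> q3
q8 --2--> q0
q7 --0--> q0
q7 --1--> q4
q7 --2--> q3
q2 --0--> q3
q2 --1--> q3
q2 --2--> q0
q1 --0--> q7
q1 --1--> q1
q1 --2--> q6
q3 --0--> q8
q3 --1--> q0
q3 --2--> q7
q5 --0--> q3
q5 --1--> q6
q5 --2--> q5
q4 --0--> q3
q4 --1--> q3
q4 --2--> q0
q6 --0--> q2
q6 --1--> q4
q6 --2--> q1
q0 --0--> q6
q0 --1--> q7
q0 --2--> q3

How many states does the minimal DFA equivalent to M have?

7

All states are reachable from the start state.
Initial partition by acceptance: {q0,q1,q2,q3,q4,q5,q7,q8} | {q6}.
Refine {q0,q1,q2,q3,q4,q5,q7,q8} on symbol 0: members go to different blocks, giving {q1,q2,q3,q4,q5,q7,q8} and {q0}.
Refine {q1,q2,q3,q4,q5,q7,q8} on symbol 0: members go to different blocks, giving {q1,q2,q3,q4,q5,q8} and {q7}.
Refine {q1,q2,q3,q4,q5,q8} on symbol 0: members go to different blocks, giving {q2,q3,q4,q5,q8} and {q1}.
Refine {q2,q3,q4,q5,q8} on symbol 1: members go to different blocks, giving {q2,q4,q8} and {q3} and {q5}.
No further refinement is possible. Final partition (7 blocks): {q2,q4,q8} | {q6} | {q0} | {q7} | {q1} | {q3} | {q5}.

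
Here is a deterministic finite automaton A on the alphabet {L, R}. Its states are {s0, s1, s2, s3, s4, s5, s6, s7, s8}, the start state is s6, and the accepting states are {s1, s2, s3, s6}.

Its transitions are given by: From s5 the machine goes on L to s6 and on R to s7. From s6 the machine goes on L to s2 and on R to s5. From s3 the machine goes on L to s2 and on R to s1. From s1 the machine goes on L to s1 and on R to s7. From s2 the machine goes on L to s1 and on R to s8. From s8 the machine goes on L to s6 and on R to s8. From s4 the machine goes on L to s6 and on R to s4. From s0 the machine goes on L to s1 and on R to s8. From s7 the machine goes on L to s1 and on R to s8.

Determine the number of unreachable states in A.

3

No path from s6 leads to s0, s3, s4; the other 6 states are all reachable.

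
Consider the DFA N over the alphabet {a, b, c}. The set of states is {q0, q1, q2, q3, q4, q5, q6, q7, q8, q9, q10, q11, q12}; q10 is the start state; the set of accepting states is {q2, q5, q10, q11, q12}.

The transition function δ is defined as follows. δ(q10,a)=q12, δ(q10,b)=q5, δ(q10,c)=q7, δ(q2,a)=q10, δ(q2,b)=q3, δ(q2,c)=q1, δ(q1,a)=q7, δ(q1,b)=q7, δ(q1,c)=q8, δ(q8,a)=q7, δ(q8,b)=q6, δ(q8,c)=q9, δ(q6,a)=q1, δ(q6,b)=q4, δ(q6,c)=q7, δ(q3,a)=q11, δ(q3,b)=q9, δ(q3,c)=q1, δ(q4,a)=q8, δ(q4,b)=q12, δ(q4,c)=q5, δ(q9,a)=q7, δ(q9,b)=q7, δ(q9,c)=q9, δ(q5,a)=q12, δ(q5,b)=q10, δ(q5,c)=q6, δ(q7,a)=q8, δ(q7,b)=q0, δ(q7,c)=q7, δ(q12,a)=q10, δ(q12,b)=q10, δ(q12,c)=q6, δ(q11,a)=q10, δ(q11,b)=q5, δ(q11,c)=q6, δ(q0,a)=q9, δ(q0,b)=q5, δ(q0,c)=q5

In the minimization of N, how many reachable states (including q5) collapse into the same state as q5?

Reachable states from the start: {q0,q1,q4,q5,q6,q7,q8,q9,q10,q12}. Unreachable: {q2,q3,q11} — drop them.
Start with accepting vs non-accepting: {q5,q10,q12} | {q0,q1,q4,q6,q7,q8,q9}.
Refine {q0,q1,q4,q6,q7,q8,q9} on symbol b: members go to different blocks, giving {q1,q6,q7,q8,q9} and {q0,q4}.
Split {q1,q6,q7,q8,q9} by δ(·,b) → {q1,q8,q9} and {q6,q7}.
No further refinement is possible. Final partition (4 blocks): {q5,q10,q12} | {q1,q8,q9} | {q0,q4} | {q6,q7}.
State q5 belongs to the block {q5,q10,q12}, which has 3 states.

3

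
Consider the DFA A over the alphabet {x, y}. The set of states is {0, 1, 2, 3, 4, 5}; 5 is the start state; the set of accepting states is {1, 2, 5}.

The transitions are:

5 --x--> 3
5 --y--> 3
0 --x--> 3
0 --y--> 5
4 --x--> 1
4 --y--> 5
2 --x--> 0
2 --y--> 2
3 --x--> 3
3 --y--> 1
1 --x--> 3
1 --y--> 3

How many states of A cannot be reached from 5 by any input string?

3

No path from 5 leads to 0, 2, 4; the other 3 states are all reachable.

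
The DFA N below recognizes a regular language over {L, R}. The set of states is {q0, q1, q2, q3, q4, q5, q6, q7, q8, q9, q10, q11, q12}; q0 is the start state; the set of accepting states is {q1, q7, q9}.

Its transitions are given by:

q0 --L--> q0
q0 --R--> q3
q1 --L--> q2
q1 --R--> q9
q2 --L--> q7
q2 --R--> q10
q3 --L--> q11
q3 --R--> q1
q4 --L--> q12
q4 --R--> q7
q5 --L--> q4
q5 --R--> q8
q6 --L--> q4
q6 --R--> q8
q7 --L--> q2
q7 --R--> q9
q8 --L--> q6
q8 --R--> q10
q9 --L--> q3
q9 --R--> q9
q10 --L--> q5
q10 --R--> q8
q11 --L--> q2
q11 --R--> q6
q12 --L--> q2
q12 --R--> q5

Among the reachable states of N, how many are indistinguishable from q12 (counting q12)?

P0 = {q1,q7,q9} | {q0,q2,q3,q4,q5,q6,q8,q10,q11,q12}.
Refine {q0,q2,q3,q4,q5,q6,q8,q10,q11,q12} on symbol L: members go to different blocks, giving {q0,q3,q4,q5,q6,q8,q10,q11,q12} and {q2}.
Refine {q1,q7,q9} on symbol L: members go to different blocks, giving {q1,q7} and {q9}.
Refine {q0,q3,q4,q5,q6,q8,q10,q11,q12} on symbol L: members go to different blocks, giving {q0,q3,q4,q5,q6,q8,q10} and {q11,q12}.
Refine {q0,q3,q4,q5,q6,q8,q10} on symbol L: members go to different blocks, giving {q0,q5,q6,q8,q10} and {q3,q4}.
Split {q0,q5,q6,q8,q10} by δ(·,L) → {q0,q8,q10} and {q5,q6}.
Refine {q0,q8,q10} on symbol L: members go to different blocks, giving {q8,q10} and {q0}.
Stable partition: {q1,q7} | {q8,q10} | {q2} | {q9} | {q11,q12} | {q3,q4} | {q5,q6} | {q0} — 8 equivalence classes.
State q12 belongs to the block {q11,q12}, which has 2 states.

2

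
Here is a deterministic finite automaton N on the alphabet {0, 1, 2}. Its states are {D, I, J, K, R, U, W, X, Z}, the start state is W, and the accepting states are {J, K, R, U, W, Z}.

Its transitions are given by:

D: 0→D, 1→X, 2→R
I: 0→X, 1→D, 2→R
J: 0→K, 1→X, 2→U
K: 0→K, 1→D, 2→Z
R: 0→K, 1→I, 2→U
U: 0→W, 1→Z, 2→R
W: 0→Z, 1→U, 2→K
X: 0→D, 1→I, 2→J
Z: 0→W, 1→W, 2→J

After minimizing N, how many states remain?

P0 = {J,K,R,U,W,Z} | {D,I,X}.
Split {J,K,R,U,W,Z} by δ(·,1) → {U,W,Z} and {J,K,R}.
Stable partition: {U,W,Z} | {D,I,X} | {J,K,R} — 3 equivalence classes.

3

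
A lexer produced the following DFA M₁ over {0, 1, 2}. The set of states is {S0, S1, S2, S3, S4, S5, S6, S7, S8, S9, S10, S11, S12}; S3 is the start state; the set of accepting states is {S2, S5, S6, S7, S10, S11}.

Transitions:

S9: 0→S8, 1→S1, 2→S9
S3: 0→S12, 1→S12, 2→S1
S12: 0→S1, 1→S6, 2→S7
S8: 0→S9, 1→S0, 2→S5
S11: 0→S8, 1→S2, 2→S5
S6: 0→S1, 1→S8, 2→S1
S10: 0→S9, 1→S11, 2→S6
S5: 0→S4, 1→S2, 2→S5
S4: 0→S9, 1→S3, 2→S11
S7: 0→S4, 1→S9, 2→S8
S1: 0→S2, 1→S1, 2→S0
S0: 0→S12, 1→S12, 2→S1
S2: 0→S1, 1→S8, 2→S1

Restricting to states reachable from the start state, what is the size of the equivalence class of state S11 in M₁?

2

First remove the unreachable states {S10}; 12 states remain.
P0 = {S2,S5,S6,S7,S11} | {S0,S1,S3,S4,S8,S9,S12}.
On input 1, block {S2,S5,S6,S7,S11} splits into {S2,S6,S7} and {S5,S11}.
Split {S0,S1,S3,S4,S8,S9,S12} by δ(·,0) → {S0,S3,S4,S8,S9,S12} and {S1}.
Refine {S2,S6,S7} on symbol 0: members go to different blocks, giving {S2,S6} and {S7}.
On input 0, block {S0,S3,S4,S8,S9,S12} splits into {S0,S3,S4,S8,S9} and {S12}.
On input 0, block {S0,S3,S4,S8,S9} splits into {S4,S8,S9} and {S0,S3}.
Refine {S4,S8,S9} on symbol 1: members go to different blocks, giving {S4,S8} and {S9}.
The partition is now stable with 8 blocks: {S2,S6} | {S4,S8} | {S5,S11} | {S1} | {S7} | {S12} | {S0,S3} | {S9}.
State S11 belongs to the block {S5,S11}, which has 2 states.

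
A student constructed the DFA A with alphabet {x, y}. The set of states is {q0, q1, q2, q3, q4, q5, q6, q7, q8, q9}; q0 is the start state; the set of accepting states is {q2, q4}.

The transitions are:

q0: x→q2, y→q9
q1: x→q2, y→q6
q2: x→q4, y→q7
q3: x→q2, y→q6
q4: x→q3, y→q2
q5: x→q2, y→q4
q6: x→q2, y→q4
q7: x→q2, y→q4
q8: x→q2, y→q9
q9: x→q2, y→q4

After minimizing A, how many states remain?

4

First remove the unreachable states {q1,q5,q8}; 7 states remain.
Initial partition by acceptance: {q2,q4} | {q0,q3,q6,q7,q9}.
On input x, block {q2,q4} splits into {q2} and {q4}.
On input y, block {q0,q3,q6,q7,q9} splits into {q6,q7,q9} and {q0,q3}.
No further refinement is possible. Final partition (4 blocks): {q2} | {q6,q7,q9} | {q4} | {q0,q3}.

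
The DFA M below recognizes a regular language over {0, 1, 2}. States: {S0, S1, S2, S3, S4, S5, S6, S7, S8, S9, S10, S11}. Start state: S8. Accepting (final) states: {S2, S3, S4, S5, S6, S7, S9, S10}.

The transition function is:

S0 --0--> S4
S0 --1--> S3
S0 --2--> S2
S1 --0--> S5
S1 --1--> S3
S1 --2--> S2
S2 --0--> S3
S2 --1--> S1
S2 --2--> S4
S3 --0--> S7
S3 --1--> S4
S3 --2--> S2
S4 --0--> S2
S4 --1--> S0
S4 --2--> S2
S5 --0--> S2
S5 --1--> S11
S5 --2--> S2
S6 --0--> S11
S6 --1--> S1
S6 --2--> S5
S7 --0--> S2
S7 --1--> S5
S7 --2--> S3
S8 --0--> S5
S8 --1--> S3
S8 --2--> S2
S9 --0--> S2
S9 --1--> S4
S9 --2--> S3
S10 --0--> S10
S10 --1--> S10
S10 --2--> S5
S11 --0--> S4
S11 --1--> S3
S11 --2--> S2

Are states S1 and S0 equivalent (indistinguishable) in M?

States {S6,S9,S10} cannot be reached from the start state, so discard them.
Start with accepting vs non-accepting: {S2,S3,S4,S5,S7} | {S0,S1,S8,S11}.
Refine {S2,S3,S4,S5,S7} on symbol 1: members go to different blocks, giving {S2,S4,S5} and {S3,S7}.
On input 0, block {S2,S4,S5} splits into {S4,S5} and {S2}.
Refine {S3,S7} on symbol 0: members go to different blocks, giving {S3} and {S7}.
The partition is now stable with 5 blocks: {S4,S5} | {S0,S1,S8,S11} | {S3} | {S2} | {S7}.
S1 and S0 lie in the same block of the stable partition, so they are equivalent — no string distinguishes them.

Yes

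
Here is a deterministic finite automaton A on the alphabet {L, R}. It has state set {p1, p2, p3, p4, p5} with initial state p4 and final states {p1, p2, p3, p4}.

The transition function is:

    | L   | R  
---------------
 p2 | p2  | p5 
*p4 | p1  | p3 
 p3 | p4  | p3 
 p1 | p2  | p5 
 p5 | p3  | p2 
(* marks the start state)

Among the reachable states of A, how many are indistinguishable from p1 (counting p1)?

Initial partition by acceptance: {p1,p2,p3,p4} | {p5}.
Split {p1,p2,p3,p4} by δ(·,R) → {p1,p2} and {p3,p4}.
Refine {p3,p4} on symbol L: members go to different blocks, giving {p3} and {p4}.
No further refinement is possible. Final partition (4 blocks): {p1,p2} | {p5} | {p3} | {p4}.
The equivalence class containing p1 is {p1,p2}, of size 2.

2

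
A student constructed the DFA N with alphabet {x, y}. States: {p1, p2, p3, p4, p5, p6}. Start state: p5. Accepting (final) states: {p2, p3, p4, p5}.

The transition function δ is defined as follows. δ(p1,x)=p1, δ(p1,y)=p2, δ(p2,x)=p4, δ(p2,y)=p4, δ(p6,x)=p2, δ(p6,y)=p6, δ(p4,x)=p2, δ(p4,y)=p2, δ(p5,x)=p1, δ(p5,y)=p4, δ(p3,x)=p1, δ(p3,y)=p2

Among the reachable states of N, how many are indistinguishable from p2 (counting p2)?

2

Reachable states from the start: {p1,p2,p4,p5}. Unreachable: {p3,p6} — drop them.
Initial partition by acceptance: {p2,p4,p5} | {p1}.
On input x, block {p2,p4,p5} splits into {p2,p4} and {p5}.
Stable partition: {p2,p4} | {p1} | {p5} — 3 equivalence classes.
The equivalence class containing p2 is {p2,p4}, of size 2.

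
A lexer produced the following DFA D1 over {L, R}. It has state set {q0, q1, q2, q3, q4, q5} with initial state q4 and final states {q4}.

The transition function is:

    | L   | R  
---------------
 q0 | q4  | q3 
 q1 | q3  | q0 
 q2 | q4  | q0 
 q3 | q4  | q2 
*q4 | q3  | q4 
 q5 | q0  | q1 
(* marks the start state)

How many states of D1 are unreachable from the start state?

2

No path from q4 leads to q1, q5; the other 4 states are all reachable.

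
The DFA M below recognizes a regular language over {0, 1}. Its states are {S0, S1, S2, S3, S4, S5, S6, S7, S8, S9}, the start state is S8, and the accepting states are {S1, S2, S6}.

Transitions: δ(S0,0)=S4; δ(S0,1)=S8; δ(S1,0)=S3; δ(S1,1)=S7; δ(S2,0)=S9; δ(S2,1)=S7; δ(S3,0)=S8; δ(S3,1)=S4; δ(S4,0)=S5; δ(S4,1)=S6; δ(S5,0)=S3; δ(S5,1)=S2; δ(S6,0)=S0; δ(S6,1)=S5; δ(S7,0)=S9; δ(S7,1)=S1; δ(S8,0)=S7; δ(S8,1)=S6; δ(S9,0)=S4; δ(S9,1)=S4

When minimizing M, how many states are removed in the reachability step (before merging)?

0

A breadth-first search from the start state visits every state.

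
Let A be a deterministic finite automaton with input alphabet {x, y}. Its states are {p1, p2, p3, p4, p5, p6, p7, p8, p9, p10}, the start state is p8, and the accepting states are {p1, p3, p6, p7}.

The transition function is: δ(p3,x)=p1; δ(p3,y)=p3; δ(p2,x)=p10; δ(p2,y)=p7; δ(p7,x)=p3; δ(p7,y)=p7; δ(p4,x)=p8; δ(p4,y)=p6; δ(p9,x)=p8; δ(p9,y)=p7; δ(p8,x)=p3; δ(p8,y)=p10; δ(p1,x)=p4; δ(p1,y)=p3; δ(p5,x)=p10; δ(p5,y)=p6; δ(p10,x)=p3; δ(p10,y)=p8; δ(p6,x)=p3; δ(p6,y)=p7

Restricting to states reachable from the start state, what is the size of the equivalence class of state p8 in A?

States {p2,p5,p9} cannot be reached from the start state, so discard them.
Initial partition by acceptance: {p1,p3,p6,p7} | {p4,p8,p10}.
Refine {p1,p3,p6,p7} on symbol x: members go to different blocks, giving {p3,p6,p7} and {p1}.
Refine {p3,p6,p7} on symbol x: members go to different blocks, giving {p6,p7} and {p3}.
On input x, block {p4,p8,p10} splits into {p8,p10} and {p4}.
No further refinement is possible. Final partition (5 blocks): {p6,p7} | {p8,p10} | {p1} | {p3} | {p4}.
State p8 belongs to the block {p8,p10}, which has 2 states.

2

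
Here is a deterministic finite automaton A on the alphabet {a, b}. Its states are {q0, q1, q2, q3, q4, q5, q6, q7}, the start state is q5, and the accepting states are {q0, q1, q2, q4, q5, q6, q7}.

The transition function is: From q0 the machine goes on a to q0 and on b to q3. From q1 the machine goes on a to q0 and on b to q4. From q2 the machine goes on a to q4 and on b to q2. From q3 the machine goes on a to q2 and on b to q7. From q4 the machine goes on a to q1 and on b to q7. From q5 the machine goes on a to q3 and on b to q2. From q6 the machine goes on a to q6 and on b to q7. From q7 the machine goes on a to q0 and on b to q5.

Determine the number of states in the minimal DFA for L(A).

7

Reachable states from the start: {q0,q1,q2,q3,q4,q5,q7}. Unreachable: {q6} — drop them.
P0 = {q0,q1,q2,q4,q5,q7} | {q3}.
Refine {q0,q1,q2,q4,q5,q7} on symbol a: members go to different blocks, giving {q0,q1,q2,q4,q7} and {q5}.
Refine {q0,q1,q2,q4,q7} on symbol b: members go to different blocks, giving {q1,q2,q4} and {q0} and {q7}.
Split {q1,q2,q4} by δ(·,a) → {q2,q4} and {q1}.
Split {q2,q4} by δ(·,a) → {q2} and {q4}.
Stable partition: {q2} | {q3} | {q5} | {q0} | {q7} | {q1} | {q4} — 7 equivalence classes.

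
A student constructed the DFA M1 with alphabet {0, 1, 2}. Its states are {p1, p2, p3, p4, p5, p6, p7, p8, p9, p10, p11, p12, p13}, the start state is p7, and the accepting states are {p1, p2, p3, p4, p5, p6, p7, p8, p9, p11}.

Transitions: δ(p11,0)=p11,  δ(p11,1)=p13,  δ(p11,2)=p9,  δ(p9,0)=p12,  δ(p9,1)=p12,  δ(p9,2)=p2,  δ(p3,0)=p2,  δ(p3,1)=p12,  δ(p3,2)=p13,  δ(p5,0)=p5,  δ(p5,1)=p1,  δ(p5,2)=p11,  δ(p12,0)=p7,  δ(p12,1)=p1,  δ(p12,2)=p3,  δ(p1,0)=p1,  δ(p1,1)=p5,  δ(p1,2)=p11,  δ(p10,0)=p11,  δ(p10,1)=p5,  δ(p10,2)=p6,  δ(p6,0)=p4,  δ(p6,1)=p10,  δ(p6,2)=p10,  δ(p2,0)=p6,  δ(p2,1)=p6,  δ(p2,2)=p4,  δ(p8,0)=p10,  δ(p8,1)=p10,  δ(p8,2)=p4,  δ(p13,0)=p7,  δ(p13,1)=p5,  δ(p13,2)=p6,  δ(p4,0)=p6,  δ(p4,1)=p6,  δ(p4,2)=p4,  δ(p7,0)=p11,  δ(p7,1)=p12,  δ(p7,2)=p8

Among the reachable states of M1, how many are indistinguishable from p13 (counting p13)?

3

Every state is reachable, so we keep all 13.
Start with accepting vs non-accepting: {p1,p2,p3,p4,p5,p6,p7,p8,p9,p11} | {p10,p12,p13}.
On input 0, block {p1,p2,p3,p4,p5,p6,p7,p8,p9,p11} splits into {p1,p2,p3,p4,p5,p6,p7,p11} and {p8,p9}.
Split {p1,p2,p3,p4,p5,p6,p7,p11} by δ(·,1) → {p1,p2,p4,p5} and {p3,p6,p7,p11}.
Split {p1,p2,p4,p5} by δ(·,0) → {p1,p5} and {p2,p4}.
Refine {p3,p6,p7,p11} on symbol 0: members go to different blocks, giving {p3,p6} and {p7,p11}.
No further refinement is possible. Final partition (6 blocks): {p1,p5} | {p10,p12,p13} | {p8,p9} | {p3,p6} | {p2,p4} | {p7,p11}.
The equivalence class containing p13 is {p10,p12,p13}, of size 3.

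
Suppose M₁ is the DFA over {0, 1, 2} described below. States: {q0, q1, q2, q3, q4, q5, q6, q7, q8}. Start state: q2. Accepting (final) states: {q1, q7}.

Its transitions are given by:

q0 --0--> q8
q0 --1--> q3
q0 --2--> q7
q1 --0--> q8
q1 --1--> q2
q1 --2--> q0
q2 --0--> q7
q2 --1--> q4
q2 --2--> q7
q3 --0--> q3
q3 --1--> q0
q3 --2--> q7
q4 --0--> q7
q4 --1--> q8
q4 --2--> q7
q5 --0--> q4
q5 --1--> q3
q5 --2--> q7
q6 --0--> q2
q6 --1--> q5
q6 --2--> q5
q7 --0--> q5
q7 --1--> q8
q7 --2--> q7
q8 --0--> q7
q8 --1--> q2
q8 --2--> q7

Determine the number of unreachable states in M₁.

2

No path from q2 leads to q1, q6; the other 7 states are all reachable.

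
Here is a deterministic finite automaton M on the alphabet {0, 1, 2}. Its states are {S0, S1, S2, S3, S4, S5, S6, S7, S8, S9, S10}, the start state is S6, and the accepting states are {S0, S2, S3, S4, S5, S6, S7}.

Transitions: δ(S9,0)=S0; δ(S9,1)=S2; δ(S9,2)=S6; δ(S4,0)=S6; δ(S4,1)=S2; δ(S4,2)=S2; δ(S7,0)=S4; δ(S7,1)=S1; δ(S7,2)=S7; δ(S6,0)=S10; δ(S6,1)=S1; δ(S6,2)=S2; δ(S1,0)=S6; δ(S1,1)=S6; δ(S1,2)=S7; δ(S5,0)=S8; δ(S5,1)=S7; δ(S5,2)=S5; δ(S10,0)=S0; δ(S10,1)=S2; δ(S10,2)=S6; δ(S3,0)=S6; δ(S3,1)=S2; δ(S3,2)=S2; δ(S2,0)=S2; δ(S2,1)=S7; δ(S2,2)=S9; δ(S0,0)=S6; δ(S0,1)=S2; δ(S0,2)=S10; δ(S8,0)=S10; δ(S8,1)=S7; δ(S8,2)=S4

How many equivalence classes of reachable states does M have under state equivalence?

7

First remove the unreachable states {S3,S5,S8}; 8 states remain.
P0 = {S0,S2,S4,S6,S7} | {S1,S9,S10}.
On input 0, block {S0,S2,S4,S6,S7} splits into {S0,S2,S4,S7} and {S6}.
On input 0, block {S0,S2,S4,S7} splits into {S0,S4} and {S2,S7}.
On input 2, block {S0,S4} splits into {S0} and {S4}.
Split {S1,S9,S10} by δ(·,0) → {S9,S10} and {S1}.
Split {S2,S7} by δ(·,0) → {S2} and {S7}.
Stable partition: {S0} | {S9,S10} | {S6} | {S2} | {S4} | {S1} | {S7} — 7 equivalence classes.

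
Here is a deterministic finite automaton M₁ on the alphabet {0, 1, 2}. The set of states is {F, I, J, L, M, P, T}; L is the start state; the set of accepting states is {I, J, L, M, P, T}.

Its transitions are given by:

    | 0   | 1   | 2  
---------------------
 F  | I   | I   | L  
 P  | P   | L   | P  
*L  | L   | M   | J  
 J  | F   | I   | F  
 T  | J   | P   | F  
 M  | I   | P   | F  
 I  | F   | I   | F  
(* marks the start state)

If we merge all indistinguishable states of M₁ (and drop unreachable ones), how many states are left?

5

First remove the unreachable states {T}; 6 states remain.
Start with accepting vs non-accepting: {I,J,L,M,P} | {F}.
On input 0, block {I,J,L,M,P} splits into {L,M,P} and {I,J}.
Refine {L,M,P} on symbol 0: members go to different blocks, giving {L,P} and {M}.
Refine {L,P} on symbol 1: members go to different blocks, giving {P} and {L}.
Stable partition: {P} | {F} | {I,J} | {M} | {L} — 5 equivalence classes.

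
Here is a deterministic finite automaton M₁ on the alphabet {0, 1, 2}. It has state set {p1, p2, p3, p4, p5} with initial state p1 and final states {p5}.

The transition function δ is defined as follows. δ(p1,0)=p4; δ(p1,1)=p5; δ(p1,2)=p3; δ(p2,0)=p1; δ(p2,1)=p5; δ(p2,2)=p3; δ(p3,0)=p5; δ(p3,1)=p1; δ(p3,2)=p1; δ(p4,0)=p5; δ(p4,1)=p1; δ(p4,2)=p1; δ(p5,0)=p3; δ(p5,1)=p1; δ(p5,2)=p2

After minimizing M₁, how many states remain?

4

All states are reachable from the start state.
Start with accepting vs non-accepting: {p5} | {p1,p2,p3,p4}.
Split {p1,p2,p3,p4} by δ(·,0) → {p1,p2} and {p3,p4}.
On input 0, block {p1,p2} splits into {p1} and {p2}.
Stable partition: {p5} | {p1} | {p3,p4} | {p2} — 4 equivalence classes.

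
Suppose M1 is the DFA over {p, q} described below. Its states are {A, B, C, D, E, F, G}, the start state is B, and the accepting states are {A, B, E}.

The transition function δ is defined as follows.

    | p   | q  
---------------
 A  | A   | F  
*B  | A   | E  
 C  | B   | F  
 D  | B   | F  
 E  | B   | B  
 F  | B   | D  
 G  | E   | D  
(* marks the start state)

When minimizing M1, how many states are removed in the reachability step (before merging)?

2

Starting at B and following transitions, the reachable set is {A, B, D, E, F}. That leaves C, G unreachable — 2 in total.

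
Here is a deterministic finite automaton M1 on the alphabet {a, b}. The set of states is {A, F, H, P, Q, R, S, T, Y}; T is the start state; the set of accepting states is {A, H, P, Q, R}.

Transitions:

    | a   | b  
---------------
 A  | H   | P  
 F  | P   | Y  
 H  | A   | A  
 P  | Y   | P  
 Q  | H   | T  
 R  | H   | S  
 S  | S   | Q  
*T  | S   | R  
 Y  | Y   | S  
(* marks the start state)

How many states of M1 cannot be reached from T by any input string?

1

BFS from T reaches {A, H, P, Q, R, S, T, Y}; the 1 state(s) F are never visited.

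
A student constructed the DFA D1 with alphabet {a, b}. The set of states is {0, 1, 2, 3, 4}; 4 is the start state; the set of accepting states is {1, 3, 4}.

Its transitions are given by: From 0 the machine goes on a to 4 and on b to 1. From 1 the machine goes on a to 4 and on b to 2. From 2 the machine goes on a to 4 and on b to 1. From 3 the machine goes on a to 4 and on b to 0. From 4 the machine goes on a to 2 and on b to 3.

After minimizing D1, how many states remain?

3

P0 = {1,3,4} | {0,2}.
Split {1,3,4} by δ(·,a) → {1,3} and {4}.
No further refinement is possible. Final partition (3 blocks): {1,3} | {0,2} | {4}.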